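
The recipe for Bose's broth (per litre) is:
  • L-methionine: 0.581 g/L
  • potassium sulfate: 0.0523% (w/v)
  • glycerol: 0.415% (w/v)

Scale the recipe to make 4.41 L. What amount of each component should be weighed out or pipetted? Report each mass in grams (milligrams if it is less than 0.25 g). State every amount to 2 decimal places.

L-methionine 2.56 g; potassium sulfate 2.31 g; glycerol 18.30 g

Scale factor relative to 1 L: 4.41.
L-methionine: 0.581 g/L × 4.41 L = 2.56 g
potassium sulfate: 0.0523 g per 100 mL × 4410 mL ÷ 100 = 2.31 g
glycerol: 0.415% w/v = 4.15 g/L → 4.15 × 4.41 L = 18.30 g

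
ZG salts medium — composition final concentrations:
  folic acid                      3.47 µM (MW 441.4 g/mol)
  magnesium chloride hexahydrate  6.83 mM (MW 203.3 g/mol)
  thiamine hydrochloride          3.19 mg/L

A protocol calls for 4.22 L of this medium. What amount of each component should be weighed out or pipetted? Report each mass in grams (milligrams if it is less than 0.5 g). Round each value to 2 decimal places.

Scale factor relative to 1 L: 4.22.
folic acid: 3.47 µmol/L × 441.4 g/mol × 4.22 L ÷ 1000 = 6.46 mg
magnesium chloride hexahydrate: 6.83 mmol/L × 203.3 g/mol × 4.22 L ÷ 1000 = 5.86 g
thiamine hydrochloride: 3.19 mg/L × 4.22 L = 13.46 mg

folic acid 6.46 mg; magnesium chloride hexahydrate 5.86 g; thiamine hydrochloride 13.46 mg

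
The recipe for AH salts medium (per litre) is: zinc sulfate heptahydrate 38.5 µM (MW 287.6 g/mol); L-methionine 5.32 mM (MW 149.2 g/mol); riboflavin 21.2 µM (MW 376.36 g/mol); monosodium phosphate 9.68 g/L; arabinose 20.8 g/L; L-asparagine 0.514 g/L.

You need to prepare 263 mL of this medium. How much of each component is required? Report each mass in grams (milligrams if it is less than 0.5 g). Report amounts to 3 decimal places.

zinc sulfate heptahydrate 2.912 mg; L-methionine 208.755 mg; riboflavin 2.098 mg; monosodium phosphate 2.546 g; arabinose 5.470 g; L-asparagine 135.182 mg

Working volume: 263 mL = 0.263 L.
zinc sulfate heptahydrate: 38.5 µmol/L × 287.6 g/mol × 0.263 L ÷ 1000 = 2.912 mg
L-methionine: 5.32 mmol/L × 149.2 mg/mmol × 0.263 L = 208.755 mg
riboflavin: 21.2 µmol/L × 376.36 g/mol × 0.263 L ÷ 1000 = 2.098 mg
monosodium phosphate: 9.68 g/L × 0.263 L = 2.546 g
arabinose: 20.8 g/L × 0.263 L = 5.470 g
L-asparagine: 0.514 g/L × 0.263 L = 0.135182 g = 135.182 mg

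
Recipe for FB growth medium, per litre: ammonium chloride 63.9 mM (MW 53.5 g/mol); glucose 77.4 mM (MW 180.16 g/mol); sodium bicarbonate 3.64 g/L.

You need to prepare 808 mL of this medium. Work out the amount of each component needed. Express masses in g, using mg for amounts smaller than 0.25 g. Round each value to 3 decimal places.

ammonium chloride 2.762 g; glucose 11.267 g; sodium bicarbonate 2.941 g

Target volume = 808 mL = 0.808 L.
ammonium chloride: 63.9 mmol/L × 53.5 g/mol × 0.808 L ÷ 1000 = 2.762 g
glucose: 77.4 mmol/L × 180.16 g/mol × 0.808 L ÷ 1000 = 11.267 g
sodium bicarbonate: 3.64 g/L × 0.808 L = 2.941 g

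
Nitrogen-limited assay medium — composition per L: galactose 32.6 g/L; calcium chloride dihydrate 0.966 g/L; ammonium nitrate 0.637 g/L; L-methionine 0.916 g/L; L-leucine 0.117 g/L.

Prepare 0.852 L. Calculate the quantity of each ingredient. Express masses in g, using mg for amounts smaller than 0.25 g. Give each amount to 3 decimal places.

galactose 27.775 g; calcium chloride dihydrate 0.823 g; ammonium nitrate 0.543 g; L-methionine 0.780 g; L-leucine 99.684 mg

Scale factor relative to 1 L: 0.852.
galactose: 32.6 g/L × 0.852 L = 27.775 g
calcium chloride dihydrate: 0.966 g/L × 0.852 L = 0.823 g
ammonium nitrate: 0.637 g/L × 0.852 L = 0.543 g
L-methionine: 0.916 g/L × 0.852 L = 0.780 g
L-leucine: 0.117 g/L × 0.852 L = 0.099684 g = 99.684 mg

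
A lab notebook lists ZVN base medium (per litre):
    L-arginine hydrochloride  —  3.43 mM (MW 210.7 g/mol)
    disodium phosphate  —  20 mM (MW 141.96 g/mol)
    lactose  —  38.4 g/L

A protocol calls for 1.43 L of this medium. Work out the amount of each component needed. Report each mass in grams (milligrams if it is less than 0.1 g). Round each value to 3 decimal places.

Working volume: 1.43 L.
L-arginine hydrochloride: 3.43 mmol/L × 210.7 g/mol × 1.43 L ÷ 1000 = 1.033 g
disodium phosphate: 20 mmol/L × 141.96 g/mol × 1.43 L ÷ 1000 = 4.060 g
lactose: 38.4 g/L × 1.43 L = 54.912 g

L-arginine hydrochloride 1.033 g; disodium phosphate 4.060 g; lactose 54.912 g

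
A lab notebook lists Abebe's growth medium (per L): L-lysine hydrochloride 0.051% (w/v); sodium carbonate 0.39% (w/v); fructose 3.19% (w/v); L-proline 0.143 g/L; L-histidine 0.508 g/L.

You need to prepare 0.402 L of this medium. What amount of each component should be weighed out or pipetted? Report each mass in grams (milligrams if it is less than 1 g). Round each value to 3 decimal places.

Working volume: 0.402 L.
L-lysine hydrochloride: 0.051% w/v = 0.51 g/L → 0.51 × 0.402 L = 0.20502 g = 205.020 mg
sodium carbonate: 0.39 g per 100 mL × 402 mL ÷ 100 = 1.568 g
fructose: 3.19 g per 100 mL × 402 mL ÷ 100 = 12.824 g
L-proline: 0.143 g/L × 0.402 L = 0.057486 g = 57.486 mg
L-histidine: 0.508 g/L × 0.402 L = 0.204216 g = 204.216 mg

L-lysine hydrochloride 205.020 mg; sodium carbonate 1.568 g; fructose 12.824 g; L-proline 57.486 mg; L-histidine 204.216 mg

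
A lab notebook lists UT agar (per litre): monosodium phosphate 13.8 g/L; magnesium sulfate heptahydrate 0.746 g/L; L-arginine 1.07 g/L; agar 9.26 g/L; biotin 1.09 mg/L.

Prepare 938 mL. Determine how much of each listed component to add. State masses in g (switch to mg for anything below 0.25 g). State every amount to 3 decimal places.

Working volume: 938 mL = 0.938 L.
monosodium phosphate: 13.8 g/L × 0.938 L = 12.944 g
magnesium sulfate heptahydrate: 0.746 g/L × 0.938 L = 0.700 g
L-arginine: 1.07 g/L × 0.938 L = 1.004 g
agar: 9.26 g/L × 0.938 L = 8.686 g
biotin: 1.09 mg/L × 0.938 L = 1.022 mg

monosodium phosphate 12.944 g; magnesium sulfate heptahydrate 0.700 g; L-arginine 1.004 g; agar 8.686 g; biotin 1.022 mg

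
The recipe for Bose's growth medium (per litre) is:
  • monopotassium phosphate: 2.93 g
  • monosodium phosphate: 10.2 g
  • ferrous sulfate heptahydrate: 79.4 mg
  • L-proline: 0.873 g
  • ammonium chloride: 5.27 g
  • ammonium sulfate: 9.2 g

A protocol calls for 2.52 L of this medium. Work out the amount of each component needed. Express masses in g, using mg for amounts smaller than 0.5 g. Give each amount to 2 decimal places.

Scale factor = 2520 mL / 1000 mL = 2.52.
monopotassium phosphate: 2.93 g × (2520 mL / 1000 mL) = 7.38 g
monosodium phosphate: 10.2 g × (2520 mL / 1000 mL) = 25.70 g
ferrous sulfate heptahydrate: 79.4 mg × (2520 mL / 1000 mL) = 200.09 mg
L-proline: 0.873 g × (2520 mL / 1000 mL) = 2.20 g
ammonium chloride: 5.27 g × (2520 mL / 1000 mL) = 13.28 g
ammonium sulfate: 9.2 g × (2520 mL / 1000 mL) = 23.18 g

monopotassium phosphate 7.38 g; monosodium phosphate 25.70 g; ferrous sulfate heptahydrate 200.09 mg; L-proline 2.20 g; ammonium chloride 13.28 g; ammonium sulfate 23.18 g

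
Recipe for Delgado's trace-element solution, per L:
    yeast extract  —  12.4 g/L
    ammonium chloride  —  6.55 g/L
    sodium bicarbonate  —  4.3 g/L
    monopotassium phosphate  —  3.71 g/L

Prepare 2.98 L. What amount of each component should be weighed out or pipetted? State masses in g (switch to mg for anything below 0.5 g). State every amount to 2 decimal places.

Scale factor relative to 1 L: 2.98.
yeast extract: 12.4 g/L × 2.98 L = 36.95 g
ammonium chloride: 6.55 g/L × 2.98 L = 19.52 g
sodium bicarbonate: 4.3 g/L × 2.98 L = 12.81 g
monopotassium phosphate: 3.71 g/L × 2.98 L = 11.06 g

yeast extract 36.95 g; ammonium chloride 19.52 g; sodium bicarbonate 12.81 g; monopotassium phosphate 11.06 g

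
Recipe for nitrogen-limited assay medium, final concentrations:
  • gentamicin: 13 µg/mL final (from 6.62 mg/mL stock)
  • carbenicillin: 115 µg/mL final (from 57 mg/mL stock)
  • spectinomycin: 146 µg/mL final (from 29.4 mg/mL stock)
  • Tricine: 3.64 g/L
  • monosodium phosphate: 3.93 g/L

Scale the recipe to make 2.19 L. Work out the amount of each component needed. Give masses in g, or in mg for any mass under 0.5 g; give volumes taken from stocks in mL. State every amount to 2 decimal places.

Scale factor relative to 1 L: 2.19.
gentamicin: dilute stock: 13 µg/mL × 2190 mL ÷ 6620 µg/mL = 4.30 mL
carbenicillin: C1V1 = C2V2 → 115 µg/mL × 2190 mL ÷ 57000 µg/mL = 4.42 mL
spectinomycin: V = C2·V2/C1 = 146 µg/mL × 2190 mL ÷ 29400 µg/mL = 10.88 mL
Tricine: 3.64 g/L × 2.19 L = 7.97 g
monosodium phosphate: 3.93 g/L × 2.19 L = 8.61 g

gentamicin 4.30 mL; carbenicillin 4.42 mL; spectinomycin 10.88 mL; Tricine 7.97 g; monosodium phosphate 8.61 g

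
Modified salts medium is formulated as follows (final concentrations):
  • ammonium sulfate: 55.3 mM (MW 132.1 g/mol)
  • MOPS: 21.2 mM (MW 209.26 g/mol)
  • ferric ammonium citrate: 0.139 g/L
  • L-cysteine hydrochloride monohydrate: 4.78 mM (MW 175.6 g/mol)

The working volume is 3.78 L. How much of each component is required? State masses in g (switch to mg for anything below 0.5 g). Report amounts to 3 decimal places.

Working volume: 3.78 L.
ammonium sulfate: 55.3 mmol/L × 132.1 g/mol × 3.78 L ÷ 1000 = 27.613 g
MOPS: 21.2 mmol/L × 209.26 g/mol × 3.78 L ÷ 1000 = 16.769 g
ferric ammonium citrate: 0.139 g/L × 3.78 L = 0.525 g
L-cysteine hydrochloride monohydrate: 4.78 mmol/L × 175.6 g/mol × 3.78 L ÷ 1000 = 3.173 g

ammonium sulfate 27.613 g; MOPS 16.769 g; ferric ammonium citrate 0.525 g; L-cysteine hydrochloride monohydrate 3.173 g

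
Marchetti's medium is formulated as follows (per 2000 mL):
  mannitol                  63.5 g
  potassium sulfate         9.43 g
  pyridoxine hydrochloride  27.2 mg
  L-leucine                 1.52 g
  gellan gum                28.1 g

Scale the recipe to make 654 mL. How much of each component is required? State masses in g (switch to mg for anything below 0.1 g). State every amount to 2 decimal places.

mannitol 20.76 g; potassium sulfate 3.08 g; pyridoxine hydrochloride 8.89 mg; L-leucine 0.50 g; gellan gum 9.19 g

Ratio of target to recipe volume: 654 / 2000 = 0.327.
mannitol: 63.5 g × (654 mL / 2000 mL) = 20.76 g
potassium sulfate: 9.43 g × (654 mL / 2000 mL) = 3.08 g
pyridoxine hydrochloride: 27.2 mg × (654 mL / 2000 mL) = 8.89 mg
L-leucine: 1.52 g × (654 mL / 2000 mL) = 0.50 g
gellan gum: 28.1 g × (654 mL / 2000 mL) = 9.19 g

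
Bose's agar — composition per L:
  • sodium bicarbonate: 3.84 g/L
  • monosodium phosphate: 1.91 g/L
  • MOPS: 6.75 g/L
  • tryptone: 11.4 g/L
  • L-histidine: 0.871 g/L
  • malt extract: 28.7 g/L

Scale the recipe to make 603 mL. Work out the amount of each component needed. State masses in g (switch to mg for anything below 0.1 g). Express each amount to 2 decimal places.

sodium bicarbonate 2.32 g; monosodium phosphate 1.15 g; MOPS 4.07 g; tryptone 6.87 g; L-histidine 0.53 g; malt extract 17.31 g

Target volume = 603 mL = 0.603 L.
sodium bicarbonate: 3.84 g/L × 0.603 L = 2.32 g
monosodium phosphate: 1.91 g/L × 0.603 L = 1.15 g
MOPS: 6.75 g/L × 0.603 L = 4.07 g
tryptone: 11.4 g/L × 0.603 L = 6.87 g
L-histidine: 0.871 g/L × 0.603 L = 0.53 g
malt extract: 28.7 g/L × 0.603 L = 17.31 g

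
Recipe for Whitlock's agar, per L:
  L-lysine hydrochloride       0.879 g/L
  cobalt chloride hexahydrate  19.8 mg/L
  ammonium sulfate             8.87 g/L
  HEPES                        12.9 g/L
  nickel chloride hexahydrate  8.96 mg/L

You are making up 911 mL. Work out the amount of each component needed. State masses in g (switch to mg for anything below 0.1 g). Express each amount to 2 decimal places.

L-lysine hydrochloride 0.80 g; cobalt chloride hexahydrate 18.04 mg; ammonium sulfate 8.08 g; HEPES 11.75 g; nickel chloride hexahydrate 8.16 mg

Scale factor relative to 1 L: 0.911.
L-lysine hydrochloride: 0.879 g/L × 0.911 L = 0.80 g
cobalt chloride hexahydrate: 19.8 mg/L × 0.911 L = 18.04 mg
ammonium sulfate: 8.87 g/L × 0.911 L = 8.08 g
HEPES: 12.9 g/L × 0.911 L = 11.75 g
nickel chloride hexahydrate: 8.96 mg/L × 0.911 L = 8.16 mg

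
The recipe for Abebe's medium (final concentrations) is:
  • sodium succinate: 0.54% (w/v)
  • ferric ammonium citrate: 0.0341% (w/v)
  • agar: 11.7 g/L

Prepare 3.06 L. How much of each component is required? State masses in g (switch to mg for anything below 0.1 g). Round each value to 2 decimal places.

sodium succinate 16.52 g; ferric ammonium citrate 1.04 g; agar 35.80 g

Working volume: 3.06 L.
sodium succinate: 0.54 g per 100 mL × 3060 mL ÷ 100 = 16.52 g
ferric ammonium citrate: 0.0341 g per 100 mL × 3060 mL ÷ 100 = 1.04 g
agar: 11.7 g/L × 3.06 L = 35.80 g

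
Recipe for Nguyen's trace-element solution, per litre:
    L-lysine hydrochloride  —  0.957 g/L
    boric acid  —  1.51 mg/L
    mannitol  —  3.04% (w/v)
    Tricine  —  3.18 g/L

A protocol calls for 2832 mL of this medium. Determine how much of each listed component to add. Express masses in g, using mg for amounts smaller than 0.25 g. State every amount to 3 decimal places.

Working volume: 2832 mL = 2.832 L.
L-lysine hydrochloride: 0.957 g/L × 2.832 L = 2.710 g
boric acid: 1.51 mg/L × 2.832 L = 4.276 mg
mannitol: 3.04 g per 100 mL × 2832 mL ÷ 100 = 86.093 g
Tricine: 3.18 g/L × 2.832 L = 9.006 g

L-lysine hydrochloride 2.710 g; boric acid 4.276 mg; mannitol 86.093 g; Tricine 9.006 g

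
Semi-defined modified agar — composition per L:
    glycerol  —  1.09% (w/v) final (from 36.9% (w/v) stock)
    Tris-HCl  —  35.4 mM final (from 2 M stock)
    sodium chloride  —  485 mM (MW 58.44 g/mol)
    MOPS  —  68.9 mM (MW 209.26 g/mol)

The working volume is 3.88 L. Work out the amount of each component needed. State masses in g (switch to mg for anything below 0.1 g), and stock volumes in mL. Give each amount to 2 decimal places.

Working volume: 3.88 L.
glycerol: C1V1 = C2V2 → 1.09% ÷ 36.9% × 3880 mL = 114.61 mL
Tris-HCl: C1V1 = C2V2 → 35.4 mM × 3880 mL ÷ 2000 mM = 68.68 mL
sodium chloride: 485 mmol/L × 58.44 g/mol × 3.88 L ÷ 1000 = 109.97 g
MOPS: 68.9 mmol/L × 209.26 g/mol × 3.88 L ÷ 1000 = 55.94 g

glycerol 114.61 mL; Tris-HCl 68.68 mL; sodium chloride 109.97 g; MOPS 55.94 g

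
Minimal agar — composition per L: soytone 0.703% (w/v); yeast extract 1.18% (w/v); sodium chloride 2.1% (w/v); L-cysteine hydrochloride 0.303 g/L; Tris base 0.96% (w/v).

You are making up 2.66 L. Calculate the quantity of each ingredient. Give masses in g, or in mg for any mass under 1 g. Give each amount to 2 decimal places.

soytone 18.70 g; yeast extract 31.39 g; sodium chloride 55.86 g; L-cysteine hydrochloride 805.98 mg; Tris base 25.54 g

Working volume: 2.66 L.
soytone: 0.703% w/v = 7.03 g/L → 7.03 × 2.66 L = 18.70 g
yeast extract: 1.18 g per 100 mL × 2660 mL ÷ 100 = 31.39 g
sodium chloride: 2.1 g per 100 mL × 2660 mL ÷ 100 = 55.86 g
L-cysteine hydrochloride: 0.303 g/L × 2.66 L = 0.80598 g = 805.98 mg
Tris base: 0.96 g per 100 mL × 2660 mL ÷ 100 = 25.54 g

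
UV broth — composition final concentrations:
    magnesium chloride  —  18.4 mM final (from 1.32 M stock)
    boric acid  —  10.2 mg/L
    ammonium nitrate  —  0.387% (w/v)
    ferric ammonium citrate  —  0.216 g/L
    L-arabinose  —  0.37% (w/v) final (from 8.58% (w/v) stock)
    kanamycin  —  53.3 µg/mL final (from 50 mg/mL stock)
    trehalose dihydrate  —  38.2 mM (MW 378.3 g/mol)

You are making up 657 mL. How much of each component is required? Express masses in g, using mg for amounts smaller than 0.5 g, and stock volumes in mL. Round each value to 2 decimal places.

magnesium chloride 9.16 mL; boric acid 6.70 mg; ammonium nitrate 2.54 g; ferric ammonium citrate 141.91 mg; L-arabinose 28.33 mL; kanamycin 0.70 mL; trehalose dihydrate 9.49 g

Working volume: 657 mL = 0.657 L.
magnesium chloride: dilute stock: 18.4 mM × 657 mL ÷ 1320 mM = 9.16 mL
boric acid: 10.2 mg/L × 0.657 L = 6.70 mg
ammonium nitrate: 0.387 g per 100 mL × 657 mL ÷ 100 = 2.54 g
ferric ammonium citrate: 0.216 g/L × 0.657 L = 0.141912 g = 141.91 mg
L-arabinose: C1V1 = C2V2 → 0.37% ÷ 8.58% × 657 mL = 28.33 mL
kanamycin: C1V1 = C2V2 → 53.3 µg/mL × 657 mL ÷ 50000 µg/mL = 0.70 mL
trehalose dihydrate: 38.2 mmol/L × 378.3 g/mol × 0.657 L ÷ 1000 = 9.49 g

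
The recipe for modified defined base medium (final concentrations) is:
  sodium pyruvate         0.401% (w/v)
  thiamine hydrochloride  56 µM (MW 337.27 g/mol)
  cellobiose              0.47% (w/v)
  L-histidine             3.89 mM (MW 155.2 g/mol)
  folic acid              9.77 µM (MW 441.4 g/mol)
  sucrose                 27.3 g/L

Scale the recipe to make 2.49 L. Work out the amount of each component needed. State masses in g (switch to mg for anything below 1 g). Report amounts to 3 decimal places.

Working volume: 2.49 L.
sodium pyruvate: 0.401% w/v = 4.01 g/L → 4.01 × 2.49 L = 9.985 g
thiamine hydrochloride: 56 µmol/L × 337.27 g/mol × 2.49 L ÷ 1000 = 47.029 mg
cellobiose: 0.47% w/v = 4.7 g/L → 4.7 × 2.49 L = 11.703 g
L-histidine: 3.89 mmol/L × 155.2 g/mol × 2.49 L ÷ 1000 = 1.503 g
folic acid: 9.77 µmol/L × 441.4 g/mol × 2.49 L ÷ 1000 = 10.738 mg
sucrose: 27.3 g/L × 2.49 L = 67.977 g

sodium pyruvate 9.985 g; thiamine hydrochloride 47.029 mg; cellobiose 11.703 g; L-histidine 1.503 g; folic acid 10.738 mg; sucrose 67.977 g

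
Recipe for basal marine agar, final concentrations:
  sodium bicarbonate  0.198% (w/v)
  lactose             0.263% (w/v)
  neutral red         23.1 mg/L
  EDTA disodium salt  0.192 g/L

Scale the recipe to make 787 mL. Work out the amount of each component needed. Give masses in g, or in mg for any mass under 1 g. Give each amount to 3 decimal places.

Scale factor relative to 1 L: 0.787.
sodium bicarbonate: 0.198 g per 100 mL × 787 mL ÷ 100 = 1.558 g
lactose: 0.263% w/v = 2.63 g/L → 2.63 × 0.787 L = 2.070 g
neutral red: 23.1 mg/L × 0.787 L = 18.180 mg
EDTA disodium salt: 0.192 g/L × 0.787 L = 0.151104 g = 151.104 mg

sodium bicarbonate 1.558 g; lactose 2.070 g; neutral red 18.180 mg; EDTA disodium salt 151.104 mg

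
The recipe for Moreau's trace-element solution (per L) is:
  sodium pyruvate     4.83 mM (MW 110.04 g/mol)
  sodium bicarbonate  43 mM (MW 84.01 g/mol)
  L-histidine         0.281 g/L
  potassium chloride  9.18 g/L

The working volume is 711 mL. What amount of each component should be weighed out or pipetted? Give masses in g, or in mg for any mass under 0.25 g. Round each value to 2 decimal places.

Working volume: 711 mL = 0.711 L.
sodium pyruvate: 4.83 mmol/L × 110.04 g/mol × 0.711 L ÷ 1000 = 0.38 g
sodium bicarbonate: 43 mmol/L × 84.01 g/mol × 0.711 L ÷ 1000 = 2.57 g
L-histidine: 0.281 g/L × 0.711 L = 0.199791 g = 199.79 mg
potassium chloride: 9.18 g/L × 0.711 L = 6.53 g

sodium pyruvate 0.38 g; sodium bicarbonate 2.57 g; L-histidine 199.79 mg; potassium chloride 6.53 g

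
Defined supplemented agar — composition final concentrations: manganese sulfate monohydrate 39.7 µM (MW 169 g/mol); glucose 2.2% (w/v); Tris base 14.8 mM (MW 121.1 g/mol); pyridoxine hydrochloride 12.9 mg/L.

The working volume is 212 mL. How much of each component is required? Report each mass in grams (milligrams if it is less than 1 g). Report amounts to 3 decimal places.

Target volume = 212 mL = 0.212 L.
manganese sulfate monohydrate: 39.7 µmol/L × 169 g/mol × 0.212 L ÷ 1000 = 1.422 mg
glucose: 2.2 g per 100 mL × 212 mL ÷ 100 = 4.664 g
Tris base: 14.8 mmol/L × 121.1 mg/mmol × 0.212 L = 379.963 mg
pyridoxine hydrochloride: 12.9 mg/L × 0.212 L = 2.735 mg

manganese sulfate monohydrate 1.422 mg; glucose 4.664 g; Tris base 379.963 mg; pyridoxine hydrochloride 2.735 mg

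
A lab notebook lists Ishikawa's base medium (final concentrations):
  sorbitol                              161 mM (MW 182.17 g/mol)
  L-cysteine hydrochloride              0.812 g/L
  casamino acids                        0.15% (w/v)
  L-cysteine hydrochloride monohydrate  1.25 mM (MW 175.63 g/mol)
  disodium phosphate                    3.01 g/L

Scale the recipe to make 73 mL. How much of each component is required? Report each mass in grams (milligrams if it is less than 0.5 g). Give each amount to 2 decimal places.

sorbitol 2.14 g; L-cysteine hydrochloride 59.28 mg; casamino acids 109.50 mg; L-cysteine hydrochloride monohydrate 16.03 mg; disodium phosphate 219.73 mg

Scale factor relative to 1 L: 0.073.
sorbitol: 161 mmol/L × 182.17 g/mol × 0.073 L ÷ 1000 = 2.14 g
L-cysteine hydrochloride: 0.812 g/L × 0.073 L = 0.059276 g = 59.28 mg
casamino acids: 0.15% w/v = 1.5 g/L → 1.5 × 0.073 L = 0.1095 g = 109.50 mg
L-cysteine hydrochloride monohydrate: 1.25 mmol/L × 175.63 mg/mmol × 0.073 L = 16.03 mg
disodium phosphate: 3.01 g/L × 0.073 L = 0.21973 g = 219.73 mg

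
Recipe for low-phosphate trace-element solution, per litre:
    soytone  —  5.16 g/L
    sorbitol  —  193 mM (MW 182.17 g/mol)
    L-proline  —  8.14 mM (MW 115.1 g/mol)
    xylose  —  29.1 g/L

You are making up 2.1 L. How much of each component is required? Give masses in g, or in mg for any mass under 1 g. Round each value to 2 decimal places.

Working volume: 2.1 L.
soytone: 5.16 g/L × 2.1 L = 10.84 g
sorbitol: 193 mmol/L × 182.17 g/mol × 2.1 L ÷ 1000 = 73.83 g
L-proline: 8.14 mmol/L × 115.1 g/mol × 2.1 L ÷ 1000 = 1.97 g
xylose: 29.1 g/L × 2.1 L = 61.11 g

soytone 10.84 g; sorbitol 73.83 g; L-proline 1.97 g; xylose 61.11 g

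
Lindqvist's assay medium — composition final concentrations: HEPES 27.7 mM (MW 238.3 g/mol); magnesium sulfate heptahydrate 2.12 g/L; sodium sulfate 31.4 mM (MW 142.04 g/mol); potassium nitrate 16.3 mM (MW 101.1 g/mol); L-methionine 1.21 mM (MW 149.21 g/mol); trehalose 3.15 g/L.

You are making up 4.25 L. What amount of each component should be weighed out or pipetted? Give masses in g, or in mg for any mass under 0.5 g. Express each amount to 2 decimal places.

HEPES 28.05 g; magnesium sulfate heptahydrate 9.01 g; sodium sulfate 18.96 g; potassium nitrate 7.00 g; L-methionine 0.77 g; trehalose 13.39 g

Scale factor relative to 1 L: 4.25.
HEPES: 27.7 mmol/L × 238.3 g/mol × 4.25 L ÷ 1000 = 28.05 g
magnesium sulfate heptahydrate: 2.12 g/L × 4.25 L = 9.01 g
sodium sulfate: 31.4 mmol/L × 142.04 g/mol × 4.25 L ÷ 1000 = 18.96 g
potassium nitrate: 16.3 mmol/L × 101.1 g/mol × 4.25 L ÷ 1000 = 7.00 g
L-methionine: 1.21 mmol/L × 149.21 g/mol × 4.25 L ÷ 1000 = 0.77 g
trehalose: 3.15 g/L × 4.25 L = 13.39 g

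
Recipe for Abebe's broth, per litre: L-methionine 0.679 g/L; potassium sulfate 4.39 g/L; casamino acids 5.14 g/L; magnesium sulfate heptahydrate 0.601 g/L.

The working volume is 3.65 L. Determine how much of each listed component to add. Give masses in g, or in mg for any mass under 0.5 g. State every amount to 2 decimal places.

Scale factor relative to 1 L: 3.65.
L-methionine: 0.679 g/L × 3.65 L = 2.48 g
potassium sulfate: 4.39 g/L × 3.65 L = 16.02 g
casamino acids: 5.14 g/L × 3.65 L = 18.76 g
magnesium sulfate heptahydrate: 0.601 g/L × 3.65 L = 2.19 g

L-methionine 2.48 g; potassium sulfate 16.02 g; casamino acids 18.76 g; magnesium sulfate heptahydrate 2.19 g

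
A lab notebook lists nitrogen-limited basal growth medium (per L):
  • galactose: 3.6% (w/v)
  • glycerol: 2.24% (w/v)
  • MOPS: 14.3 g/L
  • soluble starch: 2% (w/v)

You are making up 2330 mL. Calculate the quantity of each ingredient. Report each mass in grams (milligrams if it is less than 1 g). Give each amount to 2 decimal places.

galactose 83.88 g; glycerol 52.19 g; MOPS 33.32 g; soluble starch 46.60 g

Scale factor relative to 1 L: 2.33.
galactose: 3.6 g per 100 mL × 2330 mL ÷ 100 = 83.88 g
glycerol: 2.24 g per 100 mL × 2330 mL ÷ 100 = 52.19 g
MOPS: 14.3 g/L × 2.33 L = 33.32 g
soluble starch: 2% w/v = 20 g/L → 20 × 2.33 L = 46.60 g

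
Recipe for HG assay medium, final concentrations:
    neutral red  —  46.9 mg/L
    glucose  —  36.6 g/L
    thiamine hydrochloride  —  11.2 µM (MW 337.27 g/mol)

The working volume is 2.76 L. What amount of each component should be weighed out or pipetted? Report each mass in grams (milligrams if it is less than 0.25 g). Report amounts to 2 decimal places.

neutral red 129.44 mg; glucose 101.02 g; thiamine hydrochloride 10.43 mg

Working volume: 2.76 L.
neutral red: 46.9 mg/L × 2.76 L = 129.44 mg
glucose: 36.6 g/L × 2.76 L = 101.02 g
thiamine hydrochloride: 11.2 µmol/L × 337.27 g/mol × 2.76 L ÷ 1000 = 10.43 mg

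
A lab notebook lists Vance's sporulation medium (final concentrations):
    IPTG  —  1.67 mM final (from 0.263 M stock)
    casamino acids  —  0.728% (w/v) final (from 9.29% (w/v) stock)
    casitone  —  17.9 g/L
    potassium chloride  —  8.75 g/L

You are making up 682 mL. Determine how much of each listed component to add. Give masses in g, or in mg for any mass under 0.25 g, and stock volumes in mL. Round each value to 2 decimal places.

Working volume: 682 mL = 0.682 L.
IPTG: C1V1 = C2V2 → 1.67 mM × 682 mL ÷ 263 mM = 4.33 mL
casamino acids: V = C2·V2/C1 = 0.728% ÷ 9.29% × 682 mL = 53.44 mL
casitone: 17.9 g/L × 0.682 L = 12.21 g
potassium chloride: 8.75 g/L × 0.682 L = 5.97 g

IPTG 4.33 mL; casamino acids 53.44 mL; casitone 12.21 g; potassium chloride 5.97 g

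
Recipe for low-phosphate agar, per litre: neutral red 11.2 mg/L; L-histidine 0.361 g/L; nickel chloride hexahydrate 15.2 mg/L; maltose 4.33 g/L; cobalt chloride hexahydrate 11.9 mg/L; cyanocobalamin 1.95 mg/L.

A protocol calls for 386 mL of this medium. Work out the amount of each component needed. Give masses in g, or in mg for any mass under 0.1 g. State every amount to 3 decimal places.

Target volume = 386 mL = 0.386 L.
neutral red: 11.2 mg/L × 0.386 L = 4.323 mg
L-histidine: 0.361 g/L × 0.386 L = 0.139 g
nickel chloride hexahydrate: 15.2 mg/L × 0.386 L = 5.867 mg
maltose: 4.33 g/L × 0.386 L = 1.671 g
cobalt chloride hexahydrate: 11.9 mg/L × 0.386 L = 4.593 mg
cyanocobalamin: 1.95 mg/L × 0.386 L = 0.753 mg

neutral red 4.323 mg; L-histidine 0.139 g; nickel chloride hexahydrate 5.867 mg; maltose 1.671 g; cobalt chloride hexahydrate 4.593 mg; cyanocobalamin 0.753 mg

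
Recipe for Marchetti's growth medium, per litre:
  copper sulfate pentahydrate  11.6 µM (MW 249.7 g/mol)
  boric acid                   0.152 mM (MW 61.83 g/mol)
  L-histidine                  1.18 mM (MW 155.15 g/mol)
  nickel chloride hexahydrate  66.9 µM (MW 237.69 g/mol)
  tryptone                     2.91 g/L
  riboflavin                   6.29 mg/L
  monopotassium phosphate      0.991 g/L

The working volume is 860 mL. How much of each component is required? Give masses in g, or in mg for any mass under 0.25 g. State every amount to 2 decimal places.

copper sulfate pentahydrate 2.49 mg; boric acid 8.08 mg; L-histidine 157.45 mg; nickel chloride hexahydrate 13.68 mg; tryptone 2.50 g; riboflavin 5.41 mg; monopotassium phosphate 0.85 g

Working volume: 860 mL = 0.86 L.
copper sulfate pentahydrate: 11.6 µmol/L × 249.7 g/mol × 0.86 L ÷ 1000 = 2.49 mg
boric acid: 0.152 mmol/L × 61.83 mg/mmol × 0.86 L = 8.08 mg
L-histidine: 1.18 mmol/L × 155.15 mg/mmol × 0.86 L = 157.45 mg
nickel chloride hexahydrate: 66.9 µmol/L × 237.69 g/mol × 0.86 L ÷ 1000 = 13.68 mg
tryptone: 2.91 g/L × 0.86 L = 2.50 g
riboflavin: 6.29 mg/L × 0.86 L = 5.41 mg
monopotassium phosphate: 0.991 g/L × 0.86 L = 0.85 g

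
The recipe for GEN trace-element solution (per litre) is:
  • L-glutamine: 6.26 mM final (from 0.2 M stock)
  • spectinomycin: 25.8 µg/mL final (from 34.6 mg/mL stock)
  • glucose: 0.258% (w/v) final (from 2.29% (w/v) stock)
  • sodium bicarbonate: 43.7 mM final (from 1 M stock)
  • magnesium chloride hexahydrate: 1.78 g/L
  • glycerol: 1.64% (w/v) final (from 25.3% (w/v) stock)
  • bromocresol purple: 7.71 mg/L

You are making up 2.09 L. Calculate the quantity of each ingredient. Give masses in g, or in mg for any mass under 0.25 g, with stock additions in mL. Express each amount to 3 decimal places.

L-glutamine 65.417 mL; spectinomycin 1.558 mL; glucose 235.467 mL; sodium bicarbonate 91.333 mL; magnesium chloride hexahydrate 3.720 g; glycerol 135.478 mL; bromocresol purple 16.114 mg

Working volume: 2.09 L.
L-glutamine: C1V1 = C2V2 → 6.26 mM × 2090 mL ÷ 200 mM = 65.417 mL
spectinomycin: dilute stock: 25.8 µg/mL × 2090 mL ÷ 34600 µg/mL = 1.558 mL
glucose: dilute stock: 0.258% ÷ 2.29% × 2090 mL = 235.467 mL
sodium bicarbonate: dilute stock: 43.7 mM × 2090 mL ÷ 1000 mM = 91.333 mL
magnesium chloride hexahydrate: 1.78 g/L × 2.09 L = 3.720 g
glycerol: V = C2·V2/C1 = 1.64% ÷ 25.3% × 2090 mL = 135.478 mL
bromocresol purple: 7.71 mg/L × 2.09 L = 16.114 mg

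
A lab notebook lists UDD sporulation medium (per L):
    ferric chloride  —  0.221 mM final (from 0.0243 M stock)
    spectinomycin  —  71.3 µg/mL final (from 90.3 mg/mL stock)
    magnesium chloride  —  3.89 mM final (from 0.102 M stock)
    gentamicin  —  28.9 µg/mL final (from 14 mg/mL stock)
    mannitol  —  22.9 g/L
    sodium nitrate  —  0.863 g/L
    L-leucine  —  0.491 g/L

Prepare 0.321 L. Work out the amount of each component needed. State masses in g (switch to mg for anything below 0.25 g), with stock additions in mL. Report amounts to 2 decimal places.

Working volume: 0.321 L.
ferric chloride: C1V1 = C2V2 → 0.221 mM × 321 mL ÷ 24.3 mM = 2.92 mL
spectinomycin: V = C2·V2/C1 = 71.3 µg/mL × 321 mL ÷ 90300 µg/mL = 0.25 mL
magnesium chloride: C1V1 = C2V2 → 3.89 mM × 321 mL ÷ 102 mM = 12.24 mL
gentamicin: V = C2·V2/C1 = 28.9 µg/mL × 321 mL ÷ 14000 µg/mL = 0.66 mL
mannitol: 22.9 g/L × 0.321 L = 7.35 g
sodium nitrate: 0.863 g/L × 0.321 L = 0.28 g
L-leucine: 0.491 g/L × 0.321 L = 0.157611 g = 157.61 mg

ferric chloride 2.92 mL; spectinomycin 0.25 mL; magnesium chloride 12.24 mL; gentamicin 0.66 mL; mannitol 7.35 g; sodium nitrate 0.28 g; L-leucine 157.61 mg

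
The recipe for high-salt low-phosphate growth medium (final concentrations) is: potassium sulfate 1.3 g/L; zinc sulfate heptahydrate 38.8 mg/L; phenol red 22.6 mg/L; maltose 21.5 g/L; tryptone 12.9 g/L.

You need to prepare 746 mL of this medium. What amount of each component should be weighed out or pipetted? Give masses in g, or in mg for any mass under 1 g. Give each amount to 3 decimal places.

potassium sulfate 969.800 mg; zinc sulfate heptahydrate 28.945 mg; phenol red 16.860 mg; maltose 16.039 g; tryptone 9.623 g

Working volume: 746 mL = 0.746 L.
potassium sulfate: 1.3 g/L × 0.746 L = 0.9698 g = 969.800 mg
zinc sulfate heptahydrate: 38.8 mg/L × 0.746 L = 28.945 mg
phenol red: 22.6 mg/L × 0.746 L = 16.860 mg
maltose: 21.5 g/L × 0.746 L = 16.039 g
tryptone: 12.9 g/L × 0.746 L = 9.623 g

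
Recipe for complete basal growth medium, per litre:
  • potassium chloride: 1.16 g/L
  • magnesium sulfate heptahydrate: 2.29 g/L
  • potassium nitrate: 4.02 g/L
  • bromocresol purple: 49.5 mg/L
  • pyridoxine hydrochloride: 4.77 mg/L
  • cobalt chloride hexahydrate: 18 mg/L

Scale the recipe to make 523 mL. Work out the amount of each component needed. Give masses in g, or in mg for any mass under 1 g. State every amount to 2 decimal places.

Working volume: 523 mL = 0.523 L.
potassium chloride: 1.16 g/L × 0.523 L = 0.60668 g = 606.68 mg
magnesium sulfate heptahydrate: 2.29 g/L × 0.523 L = 1.20 g
potassium nitrate: 4.02 g/L × 0.523 L = 2.10 g
bromocresol purple: 49.5 mg/L × 0.523 L = 25.89 mg
pyridoxine hydrochloride: 4.77 mg/L × 0.523 L = 2.49 mg
cobalt chloride hexahydrate: 18 mg/L × 0.523 L = 9.41 mg

potassium chloride 606.68 mg; magnesium sulfate heptahydrate 1.20 g; potassium nitrate 2.10 g; bromocresol purple 25.89 mg; pyridoxine hydrochloride 2.49 mg; cobalt chloride hexahydrate 9.41 mg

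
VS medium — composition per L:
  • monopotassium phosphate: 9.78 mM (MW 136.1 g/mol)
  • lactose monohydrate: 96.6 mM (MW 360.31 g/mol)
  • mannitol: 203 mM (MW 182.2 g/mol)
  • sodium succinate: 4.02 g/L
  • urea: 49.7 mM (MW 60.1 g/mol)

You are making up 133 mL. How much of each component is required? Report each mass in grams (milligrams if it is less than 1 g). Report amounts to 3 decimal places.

Scale factor relative to 1 L: 0.133.
monopotassium phosphate: 9.78 mmol/L × 136.1 mg/mmol × 0.133 L = 177.031 mg
lactose monohydrate: 96.6 mmol/L × 360.31 g/mol × 0.133 L ÷ 1000 = 4.629 g
mannitol: 203 mmol/L × 182.2 g/mol × 0.133 L ÷ 1000 = 4.919 g
sodium succinate: 4.02 g/L × 0.133 L = 0.53466 g = 534.660 mg
urea: 49.7 mmol/L × 60.1 mg/mmol × 0.133 L = 397.267 mg

monopotassium phosphate 177.031 mg; lactose monohydrate 4.629 g; mannitol 4.919 g; sodium succinate 534.660 mg; urea 397.267 mg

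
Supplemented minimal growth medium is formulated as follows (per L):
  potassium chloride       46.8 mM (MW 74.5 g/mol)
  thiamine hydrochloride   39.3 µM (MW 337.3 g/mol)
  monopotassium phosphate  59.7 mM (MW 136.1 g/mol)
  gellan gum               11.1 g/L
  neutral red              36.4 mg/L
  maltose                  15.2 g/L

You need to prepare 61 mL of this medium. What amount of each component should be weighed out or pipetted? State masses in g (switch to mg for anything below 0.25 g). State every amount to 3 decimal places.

Scale factor relative to 1 L: 0.061.
potassium chloride: 46.8 mmol/L × 74.5 mg/mmol × 0.061 L = 212.683 mg
thiamine hydrochloride: 39.3 µmol/L × 337.3 g/mol × 0.061 L ÷ 1000 = 0.809 mg
monopotassium phosphate: 59.7 mmol/L × 136.1 g/mol × 0.061 L ÷ 1000 = 0.496 g
gellan gum: 11.1 g/L × 0.061 L = 0.677 g
neutral red: 36.4 mg/L × 0.061 L = 2.220 mg
maltose: 15.2 g/L × 0.061 L = 0.927 g

potassium chloride 212.683 mg; thiamine hydrochloride 0.809 mg; monopotassium phosphate 0.496 g; gellan gum 0.677 g; neutral red 2.220 mg; maltose 0.927 g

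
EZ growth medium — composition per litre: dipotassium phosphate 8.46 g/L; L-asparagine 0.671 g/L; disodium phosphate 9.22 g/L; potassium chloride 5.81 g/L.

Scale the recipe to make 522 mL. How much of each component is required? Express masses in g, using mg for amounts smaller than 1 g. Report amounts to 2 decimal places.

dipotassium phosphate 4.42 g; L-asparagine 350.26 mg; disodium phosphate 4.81 g; potassium chloride 3.03 g

Scale factor relative to 1 L: 0.522.
dipotassium phosphate: 8.46 g/L × 0.522 L = 4.42 g
L-asparagine: 0.671 g/L × 0.522 L = 0.350262 g = 350.26 mg
disodium phosphate: 9.22 g/L × 0.522 L = 4.81 g
potassium chloride: 5.81 g/L × 0.522 L = 3.03 g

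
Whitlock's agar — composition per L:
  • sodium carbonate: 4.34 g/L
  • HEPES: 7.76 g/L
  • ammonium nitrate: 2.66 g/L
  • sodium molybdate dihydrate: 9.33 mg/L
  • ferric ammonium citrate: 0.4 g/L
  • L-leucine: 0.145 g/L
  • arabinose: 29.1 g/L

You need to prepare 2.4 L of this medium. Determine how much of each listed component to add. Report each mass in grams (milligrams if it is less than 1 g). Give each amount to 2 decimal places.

sodium carbonate 10.42 g; HEPES 18.62 g; ammonium nitrate 6.38 g; sodium molybdate dihydrate 22.39 mg; ferric ammonium citrate 960.00 mg; L-leucine 348.00 mg; arabinose 69.84 g

Scale factor relative to 1 L: 2.4.
sodium carbonate: 4.34 g/L × 2.4 L = 10.42 g
HEPES: 7.76 g/L × 2.4 L = 18.62 g
ammonium nitrate: 2.66 g/L × 2.4 L = 6.38 g
sodium molybdate dihydrate: 9.33 mg/L × 2.4 L = 22.39 mg
ferric ammonium citrate: 0.4 g/L × 2.4 L = 0.96 g = 960.00 mg
L-leucine: 0.145 g/L × 2.4 L = 0.348 g = 348.00 mg
arabinose: 29.1 g/L × 2.4 L = 69.84 g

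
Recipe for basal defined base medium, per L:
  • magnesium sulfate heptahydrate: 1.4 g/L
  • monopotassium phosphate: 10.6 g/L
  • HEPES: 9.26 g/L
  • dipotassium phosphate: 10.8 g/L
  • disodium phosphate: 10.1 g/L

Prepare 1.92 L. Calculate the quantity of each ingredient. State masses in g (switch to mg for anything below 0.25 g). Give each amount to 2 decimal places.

magnesium sulfate heptahydrate 2.69 g; monopotassium phosphate 20.35 g; HEPES 17.78 g; dipotassium phosphate 20.74 g; disodium phosphate 19.39 g

Working volume: 1.92 L.
magnesium sulfate heptahydrate: 1.4 g/L × 1.92 L = 2.69 g
monopotassium phosphate: 10.6 g/L × 1.92 L = 20.35 g
HEPES: 9.26 g/L × 1.92 L = 17.78 g
dipotassium phosphate: 10.8 g/L × 1.92 L = 20.74 g
disodium phosphate: 10.1 g/L × 1.92 L = 19.39 g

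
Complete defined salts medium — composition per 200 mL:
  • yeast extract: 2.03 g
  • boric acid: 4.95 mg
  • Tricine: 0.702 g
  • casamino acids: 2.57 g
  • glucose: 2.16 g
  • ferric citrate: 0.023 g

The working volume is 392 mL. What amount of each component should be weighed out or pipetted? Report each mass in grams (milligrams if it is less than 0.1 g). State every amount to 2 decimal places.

Scale factor = 392 mL / 200 mL = 1.96.
yeast extract: 2.03 g × (392 mL / 200 mL) = 3.98 g
boric acid: 4.95 mg × (392 mL / 200 mL) = 9.70 mg
Tricine: 0.702 g × (392 mL / 200 mL) = 1.38 g
casamino acids: 2.57 g × (392 mL / 200 mL) = 5.04 g
glucose: 2.16 g × (392 mL / 200 mL) = 4.23 g
ferric citrate: 0.023 g × (392 mL / 200 mL) = 0.04508 g = 45.08 mg

yeast extract 3.98 g; boric acid 9.70 mg; Tricine 1.38 g; casamino acids 5.04 g; glucose 4.23 g; ferric citrate 45.08 mg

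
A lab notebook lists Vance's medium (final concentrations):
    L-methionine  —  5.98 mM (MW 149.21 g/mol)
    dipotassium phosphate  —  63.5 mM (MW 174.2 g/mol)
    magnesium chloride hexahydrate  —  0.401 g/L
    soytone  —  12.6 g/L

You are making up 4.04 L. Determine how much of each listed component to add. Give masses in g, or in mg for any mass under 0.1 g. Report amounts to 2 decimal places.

L-methionine 3.60 g; dipotassium phosphate 44.69 g; magnesium chloride hexahydrate 1.62 g; soytone 50.90 g

Working volume: 4.04 L.
L-methionine: 5.98 mmol/L × 149.21 g/mol × 4.04 L ÷ 1000 = 3.60 g
dipotassium phosphate: 63.5 mmol/L × 174.2 g/mol × 4.04 L ÷ 1000 = 44.69 g
magnesium chloride hexahydrate: 0.401 g/L × 4.04 L = 1.62 g
soytone: 12.6 g/L × 4.04 L = 50.90 g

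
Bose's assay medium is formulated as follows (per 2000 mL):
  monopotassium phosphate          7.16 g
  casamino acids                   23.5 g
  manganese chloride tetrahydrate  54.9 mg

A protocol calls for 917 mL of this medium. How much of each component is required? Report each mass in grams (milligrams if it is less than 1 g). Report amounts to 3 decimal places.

monopotassium phosphate 3.283 g; casamino acids 10.775 g; manganese chloride tetrahydrate 25.172 mg

Scale factor = 917 mL / 2000 mL = 0.4585.
monopotassium phosphate: 7.16 g × (917 mL / 2000 mL) = 3.283 g
casamino acids: 23.5 g × (917 mL / 2000 mL) = 10.775 g
manganese chloride tetrahydrate: 54.9 mg × (917 mL / 2000 mL) = 25.172 mg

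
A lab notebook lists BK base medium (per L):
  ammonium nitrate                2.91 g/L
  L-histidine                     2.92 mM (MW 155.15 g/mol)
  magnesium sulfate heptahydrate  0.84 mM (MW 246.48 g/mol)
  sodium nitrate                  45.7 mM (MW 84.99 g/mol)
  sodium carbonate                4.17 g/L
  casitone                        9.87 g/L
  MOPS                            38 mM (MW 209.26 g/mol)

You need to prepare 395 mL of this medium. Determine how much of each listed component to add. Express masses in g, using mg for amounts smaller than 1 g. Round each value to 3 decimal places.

Working volume: 395 mL = 0.395 L.
ammonium nitrate: 2.91 g/L × 0.395 L = 1.149 g
L-histidine: 2.92 mmol/L × 155.15 mg/mmol × 0.395 L = 178.950 mg
magnesium sulfate heptahydrate: 0.84 mmol/L × 246.48 mg/mmol × 0.395 L = 81.782 mg
sodium nitrate: 45.7 mmol/L × 84.99 g/mol × 0.395 L ÷ 1000 = 1.534 g
sodium carbonate: 4.17 g/L × 0.395 L = 1.647 g
casitone: 9.87 g/L × 0.395 L = 3.899 g
MOPS: 38 mmol/L × 209.26 g/mol × 0.395 L ÷ 1000 = 3.141 g

ammonium nitrate 1.149 g; L-histidine 178.950 mg; magnesium sulfate heptahydrate 81.782 mg; sodium nitrate 1.534 g; sodium carbonate 1.647 g; casitone 3.899 g; MOPS 3.141 g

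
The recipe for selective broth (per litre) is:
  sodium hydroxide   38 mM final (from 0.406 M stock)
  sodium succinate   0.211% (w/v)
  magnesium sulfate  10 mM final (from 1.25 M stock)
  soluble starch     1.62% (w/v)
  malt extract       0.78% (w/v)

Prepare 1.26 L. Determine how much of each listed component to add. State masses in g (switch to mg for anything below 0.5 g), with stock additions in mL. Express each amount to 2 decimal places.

sodium hydroxide 117.93 mL; sodium succinate 2.66 g; magnesium sulfate 10.08 mL; soluble starch 20.41 g; malt extract 9.83 g

Working volume: 1.26 L.
sodium hydroxide: C1V1 = C2V2 → 38 mM × 1260 mL ÷ 406 mM = 117.93 mL
sodium succinate: 0.211 g per 100 mL × 1260 mL ÷ 100 = 2.66 g
magnesium sulfate: V = C2·V2/C1 = 10 mM × 1260 mL ÷ 1250 mM = 10.08 mL
soluble starch: 1.62 g per 100 mL × 1260 mL ÷ 100 = 20.41 g
malt extract: 0.78 g per 100 mL × 1260 mL ÷ 100 = 9.83 g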